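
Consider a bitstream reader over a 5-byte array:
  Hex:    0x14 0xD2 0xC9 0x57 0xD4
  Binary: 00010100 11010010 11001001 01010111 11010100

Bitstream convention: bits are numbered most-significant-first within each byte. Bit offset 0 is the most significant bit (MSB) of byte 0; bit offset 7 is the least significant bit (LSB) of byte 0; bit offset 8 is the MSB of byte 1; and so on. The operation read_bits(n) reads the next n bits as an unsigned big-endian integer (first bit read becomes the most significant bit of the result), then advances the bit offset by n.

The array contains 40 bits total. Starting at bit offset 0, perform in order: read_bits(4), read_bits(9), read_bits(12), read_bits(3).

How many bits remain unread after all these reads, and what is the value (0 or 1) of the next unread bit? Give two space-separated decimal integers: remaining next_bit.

Read 1: bits[0:4] width=4 -> value=1 (bin 0001); offset now 4 = byte 0 bit 4; 36 bits remain
Read 2: bits[4:13] width=9 -> value=154 (bin 010011010); offset now 13 = byte 1 bit 5; 27 bits remain
Read 3: bits[13:25] width=12 -> value=1426 (bin 010110010010); offset now 25 = byte 3 bit 1; 15 bits remain
Read 4: bits[25:28] width=3 -> value=5 (bin 101); offset now 28 = byte 3 bit 4; 12 bits remain

Answer: 12 0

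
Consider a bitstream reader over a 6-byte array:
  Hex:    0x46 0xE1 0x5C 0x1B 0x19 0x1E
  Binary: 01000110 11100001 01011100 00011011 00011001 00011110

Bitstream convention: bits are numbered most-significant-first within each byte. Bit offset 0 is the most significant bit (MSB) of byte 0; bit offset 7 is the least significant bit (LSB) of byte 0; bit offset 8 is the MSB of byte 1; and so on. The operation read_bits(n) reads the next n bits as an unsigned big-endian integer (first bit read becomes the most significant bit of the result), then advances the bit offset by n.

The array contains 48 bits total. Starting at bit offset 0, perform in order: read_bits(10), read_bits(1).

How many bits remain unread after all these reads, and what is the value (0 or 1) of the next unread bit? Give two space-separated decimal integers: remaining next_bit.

Answer: 37 0

Derivation:
Read 1: bits[0:10] width=10 -> value=283 (bin 0100011011); offset now 10 = byte 1 bit 2; 38 bits remain
Read 2: bits[10:11] width=1 -> value=1 (bin 1); offset now 11 = byte 1 bit 3; 37 bits remain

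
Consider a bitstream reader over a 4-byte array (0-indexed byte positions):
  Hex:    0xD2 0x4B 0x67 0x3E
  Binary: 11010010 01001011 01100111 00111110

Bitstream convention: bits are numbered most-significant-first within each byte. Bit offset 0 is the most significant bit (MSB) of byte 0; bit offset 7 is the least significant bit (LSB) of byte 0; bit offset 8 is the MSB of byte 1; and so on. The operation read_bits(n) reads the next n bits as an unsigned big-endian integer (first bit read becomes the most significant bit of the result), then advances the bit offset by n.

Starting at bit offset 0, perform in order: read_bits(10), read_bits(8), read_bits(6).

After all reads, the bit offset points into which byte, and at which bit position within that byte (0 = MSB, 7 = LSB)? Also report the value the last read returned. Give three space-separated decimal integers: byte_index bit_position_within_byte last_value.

Answer: 3 0 39

Derivation:
Read 1: bits[0:10] width=10 -> value=841 (bin 1101001001); offset now 10 = byte 1 bit 2; 22 bits remain
Read 2: bits[10:18] width=8 -> value=45 (bin 00101101); offset now 18 = byte 2 bit 2; 14 bits remain
Read 3: bits[18:24] width=6 -> value=39 (bin 100111); offset now 24 = byte 3 bit 0; 8 bits remain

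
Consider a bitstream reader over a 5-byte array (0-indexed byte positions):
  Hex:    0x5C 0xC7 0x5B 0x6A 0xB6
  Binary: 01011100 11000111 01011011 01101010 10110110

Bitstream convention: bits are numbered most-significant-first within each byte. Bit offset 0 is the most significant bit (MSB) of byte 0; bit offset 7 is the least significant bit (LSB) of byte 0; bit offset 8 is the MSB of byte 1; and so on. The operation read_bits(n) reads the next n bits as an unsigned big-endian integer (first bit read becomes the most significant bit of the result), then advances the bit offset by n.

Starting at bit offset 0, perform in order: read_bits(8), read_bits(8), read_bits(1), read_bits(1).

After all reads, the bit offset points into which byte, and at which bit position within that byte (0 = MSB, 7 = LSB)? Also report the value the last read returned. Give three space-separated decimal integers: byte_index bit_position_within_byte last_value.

Answer: 2 2 1

Derivation:
Read 1: bits[0:8] width=8 -> value=92 (bin 01011100); offset now 8 = byte 1 bit 0; 32 bits remain
Read 2: bits[8:16] width=8 -> value=199 (bin 11000111); offset now 16 = byte 2 bit 0; 24 bits remain
Read 3: bits[16:17] width=1 -> value=0 (bin 0); offset now 17 = byte 2 bit 1; 23 bits remain
Read 4: bits[17:18] width=1 -> value=1 (bin 1); offset now 18 = byte 2 bit 2; 22 bits remain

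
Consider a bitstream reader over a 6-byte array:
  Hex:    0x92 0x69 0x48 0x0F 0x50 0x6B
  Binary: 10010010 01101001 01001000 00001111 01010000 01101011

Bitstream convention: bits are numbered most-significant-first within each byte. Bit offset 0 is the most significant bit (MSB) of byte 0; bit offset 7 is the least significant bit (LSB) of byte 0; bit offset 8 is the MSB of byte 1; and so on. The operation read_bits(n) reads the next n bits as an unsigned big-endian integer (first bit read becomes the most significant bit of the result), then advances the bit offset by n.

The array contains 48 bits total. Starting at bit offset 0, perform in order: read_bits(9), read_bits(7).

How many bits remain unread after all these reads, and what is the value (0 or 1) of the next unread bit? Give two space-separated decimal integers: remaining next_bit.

Answer: 32 0

Derivation:
Read 1: bits[0:9] width=9 -> value=292 (bin 100100100); offset now 9 = byte 1 bit 1; 39 bits remain
Read 2: bits[9:16] width=7 -> value=105 (bin 1101001); offset now 16 = byte 2 bit 0; 32 bits remain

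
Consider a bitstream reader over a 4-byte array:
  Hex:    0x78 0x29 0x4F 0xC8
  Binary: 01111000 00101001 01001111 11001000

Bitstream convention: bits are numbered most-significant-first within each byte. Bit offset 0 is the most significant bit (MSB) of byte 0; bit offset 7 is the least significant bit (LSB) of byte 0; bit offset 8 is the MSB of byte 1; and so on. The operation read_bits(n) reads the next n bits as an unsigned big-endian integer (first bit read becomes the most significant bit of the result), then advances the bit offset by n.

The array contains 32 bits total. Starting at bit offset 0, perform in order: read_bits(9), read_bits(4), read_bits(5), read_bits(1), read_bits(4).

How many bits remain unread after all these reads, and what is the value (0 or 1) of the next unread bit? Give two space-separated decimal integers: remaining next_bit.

Read 1: bits[0:9] width=9 -> value=240 (bin 011110000); offset now 9 = byte 1 bit 1; 23 bits remain
Read 2: bits[9:13] width=4 -> value=5 (bin 0101); offset now 13 = byte 1 bit 5; 19 bits remain
Read 3: bits[13:18] width=5 -> value=5 (bin 00101); offset now 18 = byte 2 bit 2; 14 bits remain
Read 4: bits[18:19] width=1 -> value=0 (bin 0); offset now 19 = byte 2 bit 3; 13 bits remain
Read 5: bits[19:23] width=4 -> value=7 (bin 0111); offset now 23 = byte 2 bit 7; 9 bits remain

Answer: 9 1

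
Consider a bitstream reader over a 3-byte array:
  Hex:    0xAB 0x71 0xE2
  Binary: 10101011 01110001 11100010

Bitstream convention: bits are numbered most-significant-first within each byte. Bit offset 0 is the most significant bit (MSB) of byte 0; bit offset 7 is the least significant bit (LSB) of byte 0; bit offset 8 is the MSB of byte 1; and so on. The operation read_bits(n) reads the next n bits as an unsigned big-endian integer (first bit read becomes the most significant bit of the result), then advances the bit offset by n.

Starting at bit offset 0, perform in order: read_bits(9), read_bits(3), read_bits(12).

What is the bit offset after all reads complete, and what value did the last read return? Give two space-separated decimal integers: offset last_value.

Answer: 24 482

Derivation:
Read 1: bits[0:9] width=9 -> value=342 (bin 101010110); offset now 9 = byte 1 bit 1; 15 bits remain
Read 2: bits[9:12] width=3 -> value=7 (bin 111); offset now 12 = byte 1 bit 4; 12 bits remain
Read 3: bits[12:24] width=12 -> value=482 (bin 000111100010); offset now 24 = byte 3 bit 0; 0 bits remain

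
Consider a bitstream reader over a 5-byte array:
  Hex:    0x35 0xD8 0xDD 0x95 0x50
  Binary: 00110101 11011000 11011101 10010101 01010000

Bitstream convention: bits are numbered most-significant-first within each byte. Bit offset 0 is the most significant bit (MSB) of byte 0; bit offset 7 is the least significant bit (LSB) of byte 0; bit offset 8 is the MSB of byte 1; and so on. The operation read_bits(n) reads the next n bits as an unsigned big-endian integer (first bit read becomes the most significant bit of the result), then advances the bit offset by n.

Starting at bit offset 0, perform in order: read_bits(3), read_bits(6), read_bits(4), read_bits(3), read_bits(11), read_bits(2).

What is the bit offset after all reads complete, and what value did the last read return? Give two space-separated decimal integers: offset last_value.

Read 1: bits[0:3] width=3 -> value=1 (bin 001); offset now 3 = byte 0 bit 3; 37 bits remain
Read 2: bits[3:9] width=6 -> value=43 (bin 101011); offset now 9 = byte 1 bit 1; 31 bits remain
Read 3: bits[9:13] width=4 -> value=11 (bin 1011); offset now 13 = byte 1 bit 5; 27 bits remain
Read 4: bits[13:16] width=3 -> value=0 (bin 000); offset now 16 = byte 2 bit 0; 24 bits remain
Read 5: bits[16:27] width=11 -> value=1772 (bin 11011101100); offset now 27 = byte 3 bit 3; 13 bits remain
Read 6: bits[27:29] width=2 -> value=2 (bin 10); offset now 29 = byte 3 bit 5; 11 bits remain

Answer: 29 2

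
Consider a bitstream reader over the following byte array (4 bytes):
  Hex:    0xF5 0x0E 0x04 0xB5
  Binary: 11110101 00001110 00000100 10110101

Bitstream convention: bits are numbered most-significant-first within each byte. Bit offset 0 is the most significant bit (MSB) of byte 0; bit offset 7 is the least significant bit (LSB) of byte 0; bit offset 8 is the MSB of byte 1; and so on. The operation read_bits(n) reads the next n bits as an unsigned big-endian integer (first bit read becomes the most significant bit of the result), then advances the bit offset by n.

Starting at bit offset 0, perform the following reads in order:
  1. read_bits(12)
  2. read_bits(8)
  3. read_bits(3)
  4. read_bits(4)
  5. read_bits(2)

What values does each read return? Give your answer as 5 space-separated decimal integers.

Answer: 3920 224 2 5 2

Derivation:
Read 1: bits[0:12] width=12 -> value=3920 (bin 111101010000); offset now 12 = byte 1 bit 4; 20 bits remain
Read 2: bits[12:20] width=8 -> value=224 (bin 11100000); offset now 20 = byte 2 bit 4; 12 bits remain
Read 3: bits[20:23] width=3 -> value=2 (bin 010); offset now 23 = byte 2 bit 7; 9 bits remain
Read 4: bits[23:27] width=4 -> value=5 (bin 0101); offset now 27 = byte 3 bit 3; 5 bits remain
Read 5: bits[27:29] width=2 -> value=2 (bin 10); offset now 29 = byte 3 bit 5; 3 bits remain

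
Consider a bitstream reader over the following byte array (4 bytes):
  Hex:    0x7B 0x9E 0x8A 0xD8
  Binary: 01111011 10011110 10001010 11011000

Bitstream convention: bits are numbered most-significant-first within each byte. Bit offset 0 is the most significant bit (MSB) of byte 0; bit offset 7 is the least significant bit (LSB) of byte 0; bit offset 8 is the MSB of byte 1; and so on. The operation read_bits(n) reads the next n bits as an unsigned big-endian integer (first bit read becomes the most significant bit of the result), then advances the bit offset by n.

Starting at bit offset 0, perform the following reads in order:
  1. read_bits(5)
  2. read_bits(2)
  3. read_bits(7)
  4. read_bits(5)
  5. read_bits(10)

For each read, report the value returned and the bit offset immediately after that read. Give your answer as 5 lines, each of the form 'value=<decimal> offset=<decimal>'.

Answer: value=15 offset=5
value=1 offset=7
value=103 offset=14
value=20 offset=19
value=347 offset=29

Derivation:
Read 1: bits[0:5] width=5 -> value=15 (bin 01111); offset now 5 = byte 0 bit 5; 27 bits remain
Read 2: bits[5:7] width=2 -> value=1 (bin 01); offset now 7 = byte 0 bit 7; 25 bits remain
Read 3: bits[7:14] width=7 -> value=103 (bin 1100111); offset now 14 = byte 1 bit 6; 18 bits remain
Read 4: bits[14:19] width=5 -> value=20 (bin 10100); offset now 19 = byte 2 bit 3; 13 bits remain
Read 5: bits[19:29] width=10 -> value=347 (bin 0101011011); offset now 29 = byte 3 bit 5; 3 bits remain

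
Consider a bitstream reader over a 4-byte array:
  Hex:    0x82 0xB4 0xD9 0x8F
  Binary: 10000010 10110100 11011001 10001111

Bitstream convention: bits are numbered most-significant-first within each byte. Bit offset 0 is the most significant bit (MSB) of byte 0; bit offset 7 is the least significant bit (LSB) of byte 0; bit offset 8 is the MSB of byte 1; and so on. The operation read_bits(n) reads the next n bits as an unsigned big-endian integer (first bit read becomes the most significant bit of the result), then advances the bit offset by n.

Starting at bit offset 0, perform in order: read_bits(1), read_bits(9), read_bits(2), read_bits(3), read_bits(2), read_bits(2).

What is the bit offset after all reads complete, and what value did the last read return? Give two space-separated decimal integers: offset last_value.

Answer: 19 2

Derivation:
Read 1: bits[0:1] width=1 -> value=1 (bin 1); offset now 1 = byte 0 bit 1; 31 bits remain
Read 2: bits[1:10] width=9 -> value=10 (bin 000001010); offset now 10 = byte 1 bit 2; 22 bits remain
Read 3: bits[10:12] width=2 -> value=3 (bin 11); offset now 12 = byte 1 bit 4; 20 bits remain
Read 4: bits[12:15] width=3 -> value=2 (bin 010); offset now 15 = byte 1 bit 7; 17 bits remain
Read 5: bits[15:17] width=2 -> value=1 (bin 01); offset now 17 = byte 2 bit 1; 15 bits remain
Read 6: bits[17:19] width=2 -> value=2 (bin 10); offset now 19 = byte 2 bit 3; 13 bits remain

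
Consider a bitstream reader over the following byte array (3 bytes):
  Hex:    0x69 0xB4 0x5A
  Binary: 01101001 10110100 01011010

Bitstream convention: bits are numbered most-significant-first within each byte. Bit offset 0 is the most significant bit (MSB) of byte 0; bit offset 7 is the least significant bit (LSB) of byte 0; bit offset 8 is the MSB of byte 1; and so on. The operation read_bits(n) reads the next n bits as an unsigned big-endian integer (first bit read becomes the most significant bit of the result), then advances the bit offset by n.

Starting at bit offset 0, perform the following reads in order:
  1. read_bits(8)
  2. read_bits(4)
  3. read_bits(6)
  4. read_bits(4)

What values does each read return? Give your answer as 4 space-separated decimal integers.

Read 1: bits[0:8] width=8 -> value=105 (bin 01101001); offset now 8 = byte 1 bit 0; 16 bits remain
Read 2: bits[8:12] width=4 -> value=11 (bin 1011); offset now 12 = byte 1 bit 4; 12 bits remain
Read 3: bits[12:18] width=6 -> value=17 (bin 010001); offset now 18 = byte 2 bit 2; 6 bits remain
Read 4: bits[18:22] width=4 -> value=6 (bin 0110); offset now 22 = byte 2 bit 6; 2 bits remain

Answer: 105 11 17 6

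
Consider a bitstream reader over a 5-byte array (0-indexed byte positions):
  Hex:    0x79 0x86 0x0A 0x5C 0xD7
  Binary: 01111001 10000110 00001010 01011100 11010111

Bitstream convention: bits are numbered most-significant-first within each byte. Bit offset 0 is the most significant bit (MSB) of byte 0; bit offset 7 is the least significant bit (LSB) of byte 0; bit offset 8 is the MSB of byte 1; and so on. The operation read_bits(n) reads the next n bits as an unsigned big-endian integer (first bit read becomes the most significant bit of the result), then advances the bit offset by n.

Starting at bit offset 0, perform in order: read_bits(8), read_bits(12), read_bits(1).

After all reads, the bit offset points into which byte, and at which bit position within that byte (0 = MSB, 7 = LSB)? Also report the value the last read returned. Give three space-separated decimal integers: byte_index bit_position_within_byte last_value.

Read 1: bits[0:8] width=8 -> value=121 (bin 01111001); offset now 8 = byte 1 bit 0; 32 bits remain
Read 2: bits[8:20] width=12 -> value=2144 (bin 100001100000); offset now 20 = byte 2 bit 4; 20 bits remain
Read 3: bits[20:21] width=1 -> value=1 (bin 1); offset now 21 = byte 2 bit 5; 19 bits remain

Answer: 2 5 1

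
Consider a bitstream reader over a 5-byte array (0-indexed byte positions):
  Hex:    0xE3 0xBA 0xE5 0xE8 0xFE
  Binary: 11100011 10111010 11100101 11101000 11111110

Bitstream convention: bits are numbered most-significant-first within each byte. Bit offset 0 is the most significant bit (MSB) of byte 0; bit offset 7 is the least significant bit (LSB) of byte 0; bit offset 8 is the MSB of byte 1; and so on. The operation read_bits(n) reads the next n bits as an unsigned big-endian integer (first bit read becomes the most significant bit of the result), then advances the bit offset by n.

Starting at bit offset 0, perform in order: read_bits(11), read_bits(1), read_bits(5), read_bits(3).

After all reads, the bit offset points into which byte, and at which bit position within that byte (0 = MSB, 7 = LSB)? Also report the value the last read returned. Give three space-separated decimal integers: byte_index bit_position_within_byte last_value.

Read 1: bits[0:11] width=11 -> value=1821 (bin 11100011101); offset now 11 = byte 1 bit 3; 29 bits remain
Read 2: bits[11:12] width=1 -> value=1 (bin 1); offset now 12 = byte 1 bit 4; 28 bits remain
Read 3: bits[12:17] width=5 -> value=21 (bin 10101); offset now 17 = byte 2 bit 1; 23 bits remain
Read 4: bits[17:20] width=3 -> value=6 (bin 110); offset now 20 = byte 2 bit 4; 20 bits remain

Answer: 2 4 6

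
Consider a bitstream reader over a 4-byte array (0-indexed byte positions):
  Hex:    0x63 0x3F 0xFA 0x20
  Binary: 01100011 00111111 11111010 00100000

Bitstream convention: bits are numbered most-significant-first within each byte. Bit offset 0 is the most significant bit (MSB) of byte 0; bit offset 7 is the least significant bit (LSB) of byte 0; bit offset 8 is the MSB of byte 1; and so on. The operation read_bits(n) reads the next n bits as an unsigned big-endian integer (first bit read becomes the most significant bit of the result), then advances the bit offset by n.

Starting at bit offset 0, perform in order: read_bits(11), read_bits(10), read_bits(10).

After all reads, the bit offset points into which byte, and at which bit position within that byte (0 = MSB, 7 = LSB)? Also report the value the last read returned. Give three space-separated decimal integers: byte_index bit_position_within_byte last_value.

Answer: 3 7 272

Derivation:
Read 1: bits[0:11] width=11 -> value=793 (bin 01100011001); offset now 11 = byte 1 bit 3; 21 bits remain
Read 2: bits[11:21] width=10 -> value=1023 (bin 1111111111); offset now 21 = byte 2 bit 5; 11 bits remain
Read 3: bits[21:31] width=10 -> value=272 (bin 0100010000); offset now 31 = byte 3 bit 7; 1 bits remain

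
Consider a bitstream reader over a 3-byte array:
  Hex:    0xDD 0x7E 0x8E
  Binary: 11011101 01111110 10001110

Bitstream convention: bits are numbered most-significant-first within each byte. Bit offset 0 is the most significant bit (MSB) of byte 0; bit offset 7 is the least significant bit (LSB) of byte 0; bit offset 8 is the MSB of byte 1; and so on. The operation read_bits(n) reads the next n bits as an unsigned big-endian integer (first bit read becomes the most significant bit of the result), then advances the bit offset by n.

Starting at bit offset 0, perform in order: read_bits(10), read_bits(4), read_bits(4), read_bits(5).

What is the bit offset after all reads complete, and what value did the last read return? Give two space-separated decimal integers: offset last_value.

Read 1: bits[0:10] width=10 -> value=885 (bin 1101110101); offset now 10 = byte 1 bit 2; 14 bits remain
Read 2: bits[10:14] width=4 -> value=15 (bin 1111); offset now 14 = byte 1 bit 6; 10 bits remain
Read 3: bits[14:18] width=4 -> value=10 (bin 1010); offset now 18 = byte 2 bit 2; 6 bits remain
Read 4: bits[18:23] width=5 -> value=7 (bin 00111); offset now 23 = byte 2 bit 7; 1 bits remain

Answer: 23 7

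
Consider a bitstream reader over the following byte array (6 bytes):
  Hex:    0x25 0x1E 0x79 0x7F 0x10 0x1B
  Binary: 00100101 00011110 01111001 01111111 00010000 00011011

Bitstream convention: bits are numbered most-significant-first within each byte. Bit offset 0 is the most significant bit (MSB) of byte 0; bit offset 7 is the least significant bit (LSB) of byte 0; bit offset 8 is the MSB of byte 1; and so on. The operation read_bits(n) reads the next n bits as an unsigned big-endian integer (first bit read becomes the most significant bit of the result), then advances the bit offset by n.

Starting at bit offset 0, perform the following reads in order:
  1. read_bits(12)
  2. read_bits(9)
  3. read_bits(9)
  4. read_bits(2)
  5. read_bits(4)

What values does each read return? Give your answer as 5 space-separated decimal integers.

Read 1: bits[0:12] width=12 -> value=593 (bin 001001010001); offset now 12 = byte 1 bit 4; 36 bits remain
Read 2: bits[12:21] width=9 -> value=463 (bin 111001111); offset now 21 = byte 2 bit 5; 27 bits remain
Read 3: bits[21:30] width=9 -> value=95 (bin 001011111); offset now 30 = byte 3 bit 6; 18 bits remain
Read 4: bits[30:32] width=2 -> value=3 (bin 11); offset now 32 = byte 4 bit 0; 16 bits remain
Read 5: bits[32:36] width=4 -> value=1 (bin 0001); offset now 36 = byte 4 bit 4; 12 bits remain

Answer: 593 463 95 3 1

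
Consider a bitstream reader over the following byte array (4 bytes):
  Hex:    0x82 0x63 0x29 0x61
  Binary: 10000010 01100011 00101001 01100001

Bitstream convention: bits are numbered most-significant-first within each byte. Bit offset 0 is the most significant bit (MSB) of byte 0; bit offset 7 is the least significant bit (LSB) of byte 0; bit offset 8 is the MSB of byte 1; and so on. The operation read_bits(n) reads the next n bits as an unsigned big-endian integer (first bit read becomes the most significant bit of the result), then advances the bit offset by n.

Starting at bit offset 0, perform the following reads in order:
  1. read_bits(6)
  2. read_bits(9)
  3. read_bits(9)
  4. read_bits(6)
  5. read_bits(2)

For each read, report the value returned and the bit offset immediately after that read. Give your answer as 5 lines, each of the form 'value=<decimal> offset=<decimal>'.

Read 1: bits[0:6] width=6 -> value=32 (bin 100000); offset now 6 = byte 0 bit 6; 26 bits remain
Read 2: bits[6:15] width=9 -> value=305 (bin 100110001); offset now 15 = byte 1 bit 7; 17 bits remain
Read 3: bits[15:24] width=9 -> value=297 (bin 100101001); offset now 24 = byte 3 bit 0; 8 bits remain
Read 4: bits[24:30] width=6 -> value=24 (bin 011000); offset now 30 = byte 3 bit 6; 2 bits remain
Read 5: bits[30:32] width=2 -> value=1 (bin 01); offset now 32 = byte 4 bit 0; 0 bits remain

Answer: value=32 offset=6
value=305 offset=15
value=297 offset=24
value=24 offset=30
value=1 offset=32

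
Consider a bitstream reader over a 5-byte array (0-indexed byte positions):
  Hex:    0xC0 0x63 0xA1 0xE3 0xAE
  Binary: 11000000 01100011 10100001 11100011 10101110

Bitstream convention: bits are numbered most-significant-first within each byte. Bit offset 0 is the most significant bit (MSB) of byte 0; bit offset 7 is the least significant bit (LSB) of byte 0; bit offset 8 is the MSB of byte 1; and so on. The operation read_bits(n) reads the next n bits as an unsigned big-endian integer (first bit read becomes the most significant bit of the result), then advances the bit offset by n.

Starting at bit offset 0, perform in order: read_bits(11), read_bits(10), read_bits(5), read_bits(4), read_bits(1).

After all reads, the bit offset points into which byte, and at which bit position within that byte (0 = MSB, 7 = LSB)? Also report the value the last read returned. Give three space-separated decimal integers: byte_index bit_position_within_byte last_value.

Answer: 3 7 1

Derivation:
Read 1: bits[0:11] width=11 -> value=1539 (bin 11000000011); offset now 11 = byte 1 bit 3; 29 bits remain
Read 2: bits[11:21] width=10 -> value=116 (bin 0001110100); offset now 21 = byte 2 bit 5; 19 bits remain
Read 3: bits[21:26] width=5 -> value=7 (bin 00111); offset now 26 = byte 3 bit 2; 14 bits remain
Read 4: bits[26:30] width=4 -> value=8 (bin 1000); offset now 30 = byte 3 bit 6; 10 bits remain
Read 5: bits[30:31] width=1 -> value=1 (bin 1); offset now 31 = byte 3 bit 7; 9 bits remain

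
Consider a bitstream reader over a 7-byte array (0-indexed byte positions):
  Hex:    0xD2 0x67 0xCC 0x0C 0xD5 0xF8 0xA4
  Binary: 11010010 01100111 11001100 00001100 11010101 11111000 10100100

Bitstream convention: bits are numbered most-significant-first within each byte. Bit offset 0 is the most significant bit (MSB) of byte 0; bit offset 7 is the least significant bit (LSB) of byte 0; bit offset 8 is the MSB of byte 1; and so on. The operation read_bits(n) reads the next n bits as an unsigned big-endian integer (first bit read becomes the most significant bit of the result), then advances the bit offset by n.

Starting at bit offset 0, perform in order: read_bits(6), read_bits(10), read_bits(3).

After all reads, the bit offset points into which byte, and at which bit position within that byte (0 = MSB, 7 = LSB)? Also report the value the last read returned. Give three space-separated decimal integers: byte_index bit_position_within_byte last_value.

Answer: 2 3 6

Derivation:
Read 1: bits[0:6] width=6 -> value=52 (bin 110100); offset now 6 = byte 0 bit 6; 50 bits remain
Read 2: bits[6:16] width=10 -> value=615 (bin 1001100111); offset now 16 = byte 2 bit 0; 40 bits remain
Read 3: bits[16:19] width=3 -> value=6 (bin 110); offset now 19 = byte 2 bit 3; 37 bits remain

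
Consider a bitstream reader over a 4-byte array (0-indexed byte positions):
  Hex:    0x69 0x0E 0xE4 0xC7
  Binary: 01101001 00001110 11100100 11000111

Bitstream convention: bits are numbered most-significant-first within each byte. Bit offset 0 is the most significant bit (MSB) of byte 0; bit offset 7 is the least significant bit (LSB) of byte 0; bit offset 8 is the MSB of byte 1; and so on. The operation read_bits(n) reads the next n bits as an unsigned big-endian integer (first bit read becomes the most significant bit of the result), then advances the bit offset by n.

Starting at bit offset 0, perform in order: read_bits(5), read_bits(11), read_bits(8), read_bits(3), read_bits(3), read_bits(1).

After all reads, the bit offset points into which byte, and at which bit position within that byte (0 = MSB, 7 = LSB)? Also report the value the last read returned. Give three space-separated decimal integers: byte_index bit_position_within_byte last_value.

Answer: 3 7 1

Derivation:
Read 1: bits[0:5] width=5 -> value=13 (bin 01101); offset now 5 = byte 0 bit 5; 27 bits remain
Read 2: bits[5:16] width=11 -> value=270 (bin 00100001110); offset now 16 = byte 2 bit 0; 16 bits remain
Read 3: bits[16:24] width=8 -> value=228 (bin 11100100); offset now 24 = byte 3 bit 0; 8 bits remain
Read 4: bits[24:27] width=3 -> value=6 (bin 110); offset now 27 = byte 3 bit 3; 5 bits remain
Read 5: bits[27:30] width=3 -> value=1 (bin 001); offset now 30 = byte 3 bit 6; 2 bits remain
Read 6: bits[30:31] width=1 -> value=1 (bin 1); offset now 31 = byte 3 bit 7; 1 bits remain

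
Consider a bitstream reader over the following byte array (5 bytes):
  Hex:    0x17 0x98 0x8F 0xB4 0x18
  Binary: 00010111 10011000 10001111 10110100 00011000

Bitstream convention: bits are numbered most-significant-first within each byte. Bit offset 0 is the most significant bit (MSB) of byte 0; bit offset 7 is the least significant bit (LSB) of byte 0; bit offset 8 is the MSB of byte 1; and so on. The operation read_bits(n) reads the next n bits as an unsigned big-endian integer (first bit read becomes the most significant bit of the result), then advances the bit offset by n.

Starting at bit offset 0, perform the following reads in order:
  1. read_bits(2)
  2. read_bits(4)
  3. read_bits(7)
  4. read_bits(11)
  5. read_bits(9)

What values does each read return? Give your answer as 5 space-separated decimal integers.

Read 1: bits[0:2] width=2 -> value=0 (bin 00); offset now 2 = byte 0 bit 2; 38 bits remain
Read 2: bits[2:6] width=4 -> value=5 (bin 0101); offset now 6 = byte 0 bit 6; 34 bits remain
Read 3: bits[6:13] width=7 -> value=115 (bin 1110011); offset now 13 = byte 1 bit 5; 27 bits remain
Read 4: bits[13:24] width=11 -> value=143 (bin 00010001111); offset now 24 = byte 3 bit 0; 16 bits remain
Read 5: bits[24:33] width=9 -> value=360 (bin 101101000); offset now 33 = byte 4 bit 1; 7 bits remain

Answer: 0 5 115 143 360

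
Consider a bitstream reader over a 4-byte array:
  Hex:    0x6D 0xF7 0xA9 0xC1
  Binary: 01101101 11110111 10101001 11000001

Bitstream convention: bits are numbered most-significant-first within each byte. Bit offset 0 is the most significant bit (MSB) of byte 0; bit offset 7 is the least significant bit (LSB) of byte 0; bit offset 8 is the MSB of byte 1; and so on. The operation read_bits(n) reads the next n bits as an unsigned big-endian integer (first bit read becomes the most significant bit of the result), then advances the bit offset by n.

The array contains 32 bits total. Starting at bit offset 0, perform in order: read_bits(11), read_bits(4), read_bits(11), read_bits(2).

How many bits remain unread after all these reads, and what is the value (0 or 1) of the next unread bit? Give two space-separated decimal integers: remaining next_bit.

Read 1: bits[0:11] width=11 -> value=879 (bin 01101101111); offset now 11 = byte 1 bit 3; 21 bits remain
Read 2: bits[11:15] width=4 -> value=11 (bin 1011); offset now 15 = byte 1 bit 7; 17 bits remain
Read 3: bits[15:26] width=11 -> value=1703 (bin 11010100111); offset now 26 = byte 3 bit 2; 6 bits remain
Read 4: bits[26:28] width=2 -> value=0 (bin 00); offset now 28 = byte 3 bit 4; 4 bits remain

Answer: 4 0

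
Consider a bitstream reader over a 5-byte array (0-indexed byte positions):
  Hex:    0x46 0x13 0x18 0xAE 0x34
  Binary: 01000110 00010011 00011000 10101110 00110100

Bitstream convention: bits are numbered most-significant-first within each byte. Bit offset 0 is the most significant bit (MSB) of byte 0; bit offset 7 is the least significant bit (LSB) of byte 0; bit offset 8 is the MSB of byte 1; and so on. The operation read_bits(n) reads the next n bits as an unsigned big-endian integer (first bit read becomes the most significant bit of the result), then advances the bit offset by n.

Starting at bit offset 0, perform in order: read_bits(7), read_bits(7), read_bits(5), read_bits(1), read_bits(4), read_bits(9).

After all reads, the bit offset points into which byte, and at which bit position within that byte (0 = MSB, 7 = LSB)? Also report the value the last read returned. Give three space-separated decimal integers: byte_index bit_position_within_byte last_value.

Read 1: bits[0:7] width=7 -> value=35 (bin 0100011); offset now 7 = byte 0 bit 7; 33 bits remain
Read 2: bits[7:14] width=7 -> value=4 (bin 0000100); offset now 14 = byte 1 bit 6; 26 bits remain
Read 3: bits[14:19] width=5 -> value=24 (bin 11000); offset now 19 = byte 2 bit 3; 21 bits remain
Read 4: bits[19:20] width=1 -> value=1 (bin 1); offset now 20 = byte 2 bit 4; 20 bits remain
Read 5: bits[20:24] width=4 -> value=8 (bin 1000); offset now 24 = byte 3 bit 0; 16 bits remain
Read 6: bits[24:33] width=9 -> value=348 (bin 101011100); offset now 33 = byte 4 bit 1; 7 bits remain

Answer: 4 1 348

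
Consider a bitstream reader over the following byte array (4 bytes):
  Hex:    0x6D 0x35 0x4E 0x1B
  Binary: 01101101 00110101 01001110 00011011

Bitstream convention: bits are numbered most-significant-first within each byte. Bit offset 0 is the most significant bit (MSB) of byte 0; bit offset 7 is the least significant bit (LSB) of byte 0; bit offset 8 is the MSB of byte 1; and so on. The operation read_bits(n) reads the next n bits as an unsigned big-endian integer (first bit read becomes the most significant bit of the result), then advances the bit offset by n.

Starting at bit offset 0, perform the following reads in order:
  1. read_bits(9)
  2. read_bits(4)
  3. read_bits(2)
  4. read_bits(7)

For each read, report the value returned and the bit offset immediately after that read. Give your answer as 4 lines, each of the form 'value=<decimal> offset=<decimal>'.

Answer: value=218 offset=9
value=6 offset=13
value=2 offset=15
value=83 offset=22

Derivation:
Read 1: bits[0:9] width=9 -> value=218 (bin 011011010); offset now 9 = byte 1 bit 1; 23 bits remain
Read 2: bits[9:13] width=4 -> value=6 (bin 0110); offset now 13 = byte 1 bit 5; 19 bits remain
Read 3: bits[13:15] width=2 -> value=2 (bin 10); offset now 15 = byte 1 bit 7; 17 bits remain
Read 4: bits[15:22] width=7 -> value=83 (bin 1010011); offset now 22 = byte 2 bit 6; 10 bits remain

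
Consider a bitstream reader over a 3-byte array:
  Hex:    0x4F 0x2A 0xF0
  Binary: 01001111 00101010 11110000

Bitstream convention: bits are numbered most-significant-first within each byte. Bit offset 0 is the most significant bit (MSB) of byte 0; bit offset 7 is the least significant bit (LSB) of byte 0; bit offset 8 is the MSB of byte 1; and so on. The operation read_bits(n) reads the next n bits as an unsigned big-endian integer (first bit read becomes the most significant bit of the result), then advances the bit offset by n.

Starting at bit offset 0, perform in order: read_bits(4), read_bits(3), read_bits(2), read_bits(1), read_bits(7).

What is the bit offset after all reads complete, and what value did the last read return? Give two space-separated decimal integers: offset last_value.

Read 1: bits[0:4] width=4 -> value=4 (bin 0100); offset now 4 = byte 0 bit 4; 20 bits remain
Read 2: bits[4:7] width=3 -> value=7 (bin 111); offset now 7 = byte 0 bit 7; 17 bits remain
Read 3: bits[7:9] width=2 -> value=2 (bin 10); offset now 9 = byte 1 bit 1; 15 bits remain
Read 4: bits[9:10] width=1 -> value=0 (bin 0); offset now 10 = byte 1 bit 2; 14 bits remain
Read 5: bits[10:17] width=7 -> value=85 (bin 1010101); offset now 17 = byte 2 bit 1; 7 bits remain

Answer: 17 85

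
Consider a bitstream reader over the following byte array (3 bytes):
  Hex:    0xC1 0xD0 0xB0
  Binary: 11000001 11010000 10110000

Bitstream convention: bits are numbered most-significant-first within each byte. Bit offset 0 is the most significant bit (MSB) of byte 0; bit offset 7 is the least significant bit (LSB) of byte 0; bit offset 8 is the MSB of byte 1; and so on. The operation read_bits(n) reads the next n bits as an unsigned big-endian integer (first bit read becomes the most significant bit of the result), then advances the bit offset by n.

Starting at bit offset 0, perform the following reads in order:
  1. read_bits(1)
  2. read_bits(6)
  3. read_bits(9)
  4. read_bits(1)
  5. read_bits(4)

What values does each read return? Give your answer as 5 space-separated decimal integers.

Answer: 1 32 464 1 6

Derivation:
Read 1: bits[0:1] width=1 -> value=1 (bin 1); offset now 1 = byte 0 bit 1; 23 bits remain
Read 2: bits[1:7] width=6 -> value=32 (bin 100000); offset now 7 = byte 0 bit 7; 17 bits remain
Read 3: bits[7:16] width=9 -> value=464 (bin 111010000); offset now 16 = byte 2 bit 0; 8 bits remain
Read 4: bits[16:17] width=1 -> value=1 (bin 1); offset now 17 = byte 2 bit 1; 7 bits remain
Read 5: bits[17:21] width=4 -> value=6 (bin 0110); offset now 21 = byte 2 bit 5; 3 bits remain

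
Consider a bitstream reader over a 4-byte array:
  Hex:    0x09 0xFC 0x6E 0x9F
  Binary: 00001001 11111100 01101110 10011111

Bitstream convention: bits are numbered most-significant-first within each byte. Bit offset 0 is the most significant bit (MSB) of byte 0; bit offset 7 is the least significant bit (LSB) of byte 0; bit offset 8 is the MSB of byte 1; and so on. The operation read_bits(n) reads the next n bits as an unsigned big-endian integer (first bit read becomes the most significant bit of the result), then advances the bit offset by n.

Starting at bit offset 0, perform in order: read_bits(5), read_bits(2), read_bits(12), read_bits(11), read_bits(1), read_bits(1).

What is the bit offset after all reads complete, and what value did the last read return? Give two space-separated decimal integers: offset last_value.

Answer: 32 1

Derivation:
Read 1: bits[0:5] width=5 -> value=1 (bin 00001); offset now 5 = byte 0 bit 5; 27 bits remain
Read 2: bits[5:7] width=2 -> value=0 (bin 00); offset now 7 = byte 0 bit 7; 25 bits remain
Read 3: bits[7:19] width=12 -> value=4067 (bin 111111100011); offset now 19 = byte 2 bit 3; 13 bits remain
Read 4: bits[19:30] width=11 -> value=935 (bin 01110100111); offset now 30 = byte 3 bit 6; 2 bits remain
Read 5: bits[30:31] width=1 -> value=1 (bin 1); offset now 31 = byte 3 bit 7; 1 bits remain
Read 6: bits[31:32] width=1 -> value=1 (bin 1); offset now 32 = byte 4 bit 0; 0 bits remain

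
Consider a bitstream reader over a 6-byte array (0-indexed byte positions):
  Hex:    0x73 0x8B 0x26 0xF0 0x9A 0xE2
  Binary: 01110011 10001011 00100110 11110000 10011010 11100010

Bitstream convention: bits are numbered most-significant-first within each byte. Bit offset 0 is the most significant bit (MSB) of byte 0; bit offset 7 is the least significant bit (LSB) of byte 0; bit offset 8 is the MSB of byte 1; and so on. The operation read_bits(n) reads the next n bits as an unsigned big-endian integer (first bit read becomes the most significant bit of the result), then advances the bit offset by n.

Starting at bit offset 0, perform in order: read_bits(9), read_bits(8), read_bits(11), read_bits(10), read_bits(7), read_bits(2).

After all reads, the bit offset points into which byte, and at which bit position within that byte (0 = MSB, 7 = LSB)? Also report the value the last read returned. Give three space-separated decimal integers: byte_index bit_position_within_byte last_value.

Answer: 5 7 1

Derivation:
Read 1: bits[0:9] width=9 -> value=231 (bin 011100111); offset now 9 = byte 1 bit 1; 39 bits remain
Read 2: bits[9:17] width=8 -> value=22 (bin 00010110); offset now 17 = byte 2 bit 1; 31 bits remain
Read 3: bits[17:28] width=11 -> value=623 (bin 01001101111); offset now 28 = byte 3 bit 4; 20 bits remain
Read 4: bits[28:38] width=10 -> value=38 (bin 0000100110); offset now 38 = byte 4 bit 6; 10 bits remain
Read 5: bits[38:45] width=7 -> value=92 (bin 1011100); offset now 45 = byte 5 bit 5; 3 bits remain
Read 6: bits[45:47] width=2 -> value=1 (bin 01); offset now 47 = byte 5 bit 7; 1 bits remain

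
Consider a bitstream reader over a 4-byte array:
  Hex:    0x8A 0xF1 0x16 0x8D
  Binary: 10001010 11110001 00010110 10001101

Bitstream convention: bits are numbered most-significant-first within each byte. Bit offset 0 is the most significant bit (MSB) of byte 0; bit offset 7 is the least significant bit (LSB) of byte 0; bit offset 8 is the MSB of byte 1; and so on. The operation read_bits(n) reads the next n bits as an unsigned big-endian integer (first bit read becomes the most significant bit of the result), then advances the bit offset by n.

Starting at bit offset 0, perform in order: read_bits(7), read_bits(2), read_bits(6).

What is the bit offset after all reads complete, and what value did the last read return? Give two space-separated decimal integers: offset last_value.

Read 1: bits[0:7] width=7 -> value=69 (bin 1000101); offset now 7 = byte 0 bit 7; 25 bits remain
Read 2: bits[7:9] width=2 -> value=1 (bin 01); offset now 9 = byte 1 bit 1; 23 bits remain
Read 3: bits[9:15] width=6 -> value=56 (bin 111000); offset now 15 = byte 1 bit 7; 17 bits remain

Answer: 15 56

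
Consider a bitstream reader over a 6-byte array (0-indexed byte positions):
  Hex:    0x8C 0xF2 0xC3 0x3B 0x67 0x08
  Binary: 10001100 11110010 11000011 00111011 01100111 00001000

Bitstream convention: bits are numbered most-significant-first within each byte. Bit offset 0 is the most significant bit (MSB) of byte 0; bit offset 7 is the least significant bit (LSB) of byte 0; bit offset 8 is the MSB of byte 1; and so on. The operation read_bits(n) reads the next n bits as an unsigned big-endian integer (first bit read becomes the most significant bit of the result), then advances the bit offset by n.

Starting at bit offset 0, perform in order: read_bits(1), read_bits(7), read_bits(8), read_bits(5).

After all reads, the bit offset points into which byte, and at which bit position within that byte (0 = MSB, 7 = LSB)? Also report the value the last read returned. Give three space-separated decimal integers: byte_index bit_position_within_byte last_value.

Read 1: bits[0:1] width=1 -> value=1 (bin 1); offset now 1 = byte 0 bit 1; 47 bits remain
Read 2: bits[1:8] width=7 -> value=12 (bin 0001100); offset now 8 = byte 1 bit 0; 40 bits remain
Read 3: bits[8:16] width=8 -> value=242 (bin 11110010); offset now 16 = byte 2 bit 0; 32 bits remain
Read 4: bits[16:21] width=5 -> value=24 (bin 11000); offset now 21 = byte 2 bit 5; 27 bits remain

Answer: 2 5 24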